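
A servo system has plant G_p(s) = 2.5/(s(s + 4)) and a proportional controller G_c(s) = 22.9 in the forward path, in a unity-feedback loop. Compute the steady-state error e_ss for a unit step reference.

The open loop G_c(s)G_p(s) has a pole at the origin (type 1), so the static position error constant is infinite and e_ss = 1/(1+∞) = 0.

0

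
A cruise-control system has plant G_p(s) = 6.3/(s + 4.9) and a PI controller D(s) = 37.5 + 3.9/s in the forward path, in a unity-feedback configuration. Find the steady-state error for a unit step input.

0

The open loop D(s)G_p(s) has a pole at the origin (type 1), so the static position error constant is infinite and e_ss = 1/(1+∞) = 0.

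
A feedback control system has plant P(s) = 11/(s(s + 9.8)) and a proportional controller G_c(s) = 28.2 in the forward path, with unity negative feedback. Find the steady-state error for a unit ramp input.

0.0316

The loop has one pole at the origin (type 1). Velocity error constant K_v = lim_{s→0} s·G_c(s)P(s) = 28.2·11/9.8 = 31.65.
Steady-state error to a unit ramp: e_ss = 1/K_v = 0.0316.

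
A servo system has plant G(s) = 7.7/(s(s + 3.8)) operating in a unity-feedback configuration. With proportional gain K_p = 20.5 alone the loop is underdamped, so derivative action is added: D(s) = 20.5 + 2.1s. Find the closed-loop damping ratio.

ζ = 0.795

Forward path: (20.5 + 2.1s)·7.7/(s(s+3.8)). The closed-loop characteristic equation is s² + (3.8 + 7.7·2.1)s + 7.7·20.5 = 0.
That is s² + 19.97s + 157.8 = 0, so ω_n = 12.56 rad/s and ζ = 19.97/(2·12.56) = 0.7947.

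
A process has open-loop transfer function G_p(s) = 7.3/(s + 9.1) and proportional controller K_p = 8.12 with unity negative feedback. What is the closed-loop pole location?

s = -68.38

Closed-loop transfer function: T(s) = K_p·G_p(s)/(1 + K_p·G_p(s)) = 59.28/(s + 9.1 + 59.28) = 59.28/(s + 68.38).
The closed-loop pole is at s = −68.38.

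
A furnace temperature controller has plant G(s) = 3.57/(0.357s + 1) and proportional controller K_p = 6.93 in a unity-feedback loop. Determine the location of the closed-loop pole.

s = -72.1

Closed loop: T(s) = K_p·G/(1+K_p·G) = 24.74/(0.357s + 1 + 24.74), with pole at s = −(1 + 24.74)/0.357 = −72.1.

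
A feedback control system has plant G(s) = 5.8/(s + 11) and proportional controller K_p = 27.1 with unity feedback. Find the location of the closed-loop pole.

Closed-loop transfer function: T(s) = K_p·G(s)/(1 + K_p·G(s)) = 157.2/(s + 11 + 157.2) = 157.2/(s + 168.2).
The closed-loop pole is at s = −168.2.

s = -168.2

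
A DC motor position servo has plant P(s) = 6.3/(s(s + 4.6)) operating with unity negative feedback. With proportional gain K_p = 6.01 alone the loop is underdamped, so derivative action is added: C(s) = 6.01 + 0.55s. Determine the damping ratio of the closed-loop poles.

Forward path: (6.01 + 0.55s)·6.3/(s(s+4.6)). The closed-loop characteristic equation is s² + (4.6 + 6.3·0.55)s + 6.3·6.01 = 0.
That is s² + 8.065s + 37.86 = 0, so ω_n = 6.153 rad/s and ζ = 8.065/(2·6.153) = 0.6553.

ζ = 0.655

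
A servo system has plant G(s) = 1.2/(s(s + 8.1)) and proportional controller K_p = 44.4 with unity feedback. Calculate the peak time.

T_p = 0.517 s

The closed-loop denominator s² + 8.1s + 53.28 gives ω_n = √53.28 = 7.299 and ζ = 8.1/(2ω_n) = 0.5548.
Damped frequency ω_d = ω_n√(1−ζ²) = 6.073 rad/s, so peak time T_p = π/ω_d = 0.517 s.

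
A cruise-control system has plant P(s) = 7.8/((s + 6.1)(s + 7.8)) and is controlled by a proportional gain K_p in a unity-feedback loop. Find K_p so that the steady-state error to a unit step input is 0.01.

The loop is type 0, so e_ss(step) = 1/(1 + K_pos) with K_pos = K_p·P(0).
P(0) = 0.1639. Require 1/(1 + K_p·0.1639) = 0.01, so 1 + 0.1639·K_p = 100.
K_p = (100 − 1)/0.1639 = 604.

K_p = 604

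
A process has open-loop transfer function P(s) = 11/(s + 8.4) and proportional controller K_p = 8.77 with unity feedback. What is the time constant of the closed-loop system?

Closed-loop transfer function: T(s) = K_p·P(s)/(1 + K_p·P(s)) = 96.47/(s + 8.4 + 96.47) = 96.47/(s + 104.9).
Time constant τ = 1/104.9 = 0.00954 s.

τ = 0.00954 s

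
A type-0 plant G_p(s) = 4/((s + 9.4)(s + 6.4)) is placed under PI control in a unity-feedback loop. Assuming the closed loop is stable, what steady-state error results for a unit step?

The PI controller's integrator makes the forward path type 1, so e_ss to a step is zero.

0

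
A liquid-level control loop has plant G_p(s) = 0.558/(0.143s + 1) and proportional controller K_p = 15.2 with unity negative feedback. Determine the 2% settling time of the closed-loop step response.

T_s ≈ 0.0603 s

Closed loop: T(s) = K_p·G_p/(1+K_p·G_p) = 8.482/(0.143s + 1 + 8.482), with pole at s = −(1 + 8.482)/0.143 = −66.3.
τ = 1/66.3 = 0.01508 s, so 2% settling time ≈ 4τ = 0.0603 s.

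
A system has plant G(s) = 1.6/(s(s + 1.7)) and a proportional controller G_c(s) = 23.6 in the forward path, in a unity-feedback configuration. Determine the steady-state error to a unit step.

0

The open loop G_c(s)G(s) has a pole at the origin (type 1), so the static position error constant is infinite and e_ss = 1/(1+∞) = 0.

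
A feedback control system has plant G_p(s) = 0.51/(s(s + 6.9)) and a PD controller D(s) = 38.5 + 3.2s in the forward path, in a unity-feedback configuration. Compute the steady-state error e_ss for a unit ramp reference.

0.351

The loop has one pole at the origin (type 1). Velocity error constant K_v = lim_{s→0} s·D(s)G_p(s) = 38.5·0.51/6.9 = 2.846.
Steady-state error to a unit ramp: e_ss = 1/K_v = 0.351.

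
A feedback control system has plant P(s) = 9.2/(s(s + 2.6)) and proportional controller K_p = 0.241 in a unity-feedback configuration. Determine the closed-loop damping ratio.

ζ = 0.873

1 + K_p·P(s) = 0 gives s² + 2.6s + 2.217 = 0.
Matching s² + 2ζω_n s + ω_n²: ω_n = √2.217 = 1.489 rad/s and 2ζω_n = 2.6, so ζ = 2.6/(2·1.489) = 0.873.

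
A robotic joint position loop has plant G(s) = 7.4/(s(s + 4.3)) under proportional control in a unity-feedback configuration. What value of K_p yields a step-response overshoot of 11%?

K_p = 1.89

From %OS = 100·exp(−πζ/√(1−ζ²)) = 11%, ζ = −ln(0.11)/√(π²+ln²(0.11)) = 0.5749.
Characteristic equation s² + 4.3s + 7.4K_p = 0 gives ζ = 4.3/(2√(7.4K_p)).
Setting ζ = 0.5749: √(7.4K_p) = 4.3/(2·0.5749) = 3.74, so K_p = 13.99/7.4 = 1.89.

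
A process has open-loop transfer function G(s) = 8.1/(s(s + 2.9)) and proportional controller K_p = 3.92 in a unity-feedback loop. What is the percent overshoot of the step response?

43.3%

The closed-loop denominator s² + 2.9s + 31.75 gives ω_n = √31.75 = 5.635 and ζ = 2.9/(2ω_n) = 0.2573.
%OS = 100·exp(−πζ/√(1−ζ²)) = 100·exp(−π·0.2573/√0.9338) = 43.3%.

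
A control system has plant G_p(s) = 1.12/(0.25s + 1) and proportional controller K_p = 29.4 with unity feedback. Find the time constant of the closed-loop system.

τ = 0.00737 s

Closed loop: T(s) = K_p·G_p/(1+K_p·G_p) = 32.93/(0.25s + 1 + 32.93), with pole at s = −(1 + 32.93)/0.25 = −135.7.
Closed-loop time constant τ = 1/135.7 = 0.00737 s.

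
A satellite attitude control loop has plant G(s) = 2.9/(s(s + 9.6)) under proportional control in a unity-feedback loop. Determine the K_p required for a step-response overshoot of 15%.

K_p = 29.7

From %OS = 100·exp(−πζ/√(1−ζ²)) = 15%, ζ = −ln(0.15)/√(π²+ln²(0.15)) = 0.5169.
Characteristic equation s² + 9.6s + 2.9K_p = 0 gives ζ = 9.6/(2√(2.9K_p)).
Setting ζ = 0.5169: √(2.9K_p) = 9.6/(2·0.5169) = 9.286, so K_p = 86.22/2.9 = 29.7.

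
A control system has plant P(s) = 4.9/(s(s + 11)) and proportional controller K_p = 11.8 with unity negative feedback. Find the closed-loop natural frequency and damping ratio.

The closed-loop denominator is s(s+11) + 11.8·4.9 = s² + 11s + 57.82.
So ω_n² = 57.82 ⇒ ω_n = 7.604 rad/s, and ζ = 11/(2ω_n) = 0.723.

ω_n = 7.6 rad/s, ζ = 0.723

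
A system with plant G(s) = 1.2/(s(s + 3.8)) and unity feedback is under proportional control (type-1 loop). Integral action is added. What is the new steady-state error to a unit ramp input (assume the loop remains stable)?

The integrator raises the loop to type 2, so K_v → ∞ and e_ss to a ramp is zero.

0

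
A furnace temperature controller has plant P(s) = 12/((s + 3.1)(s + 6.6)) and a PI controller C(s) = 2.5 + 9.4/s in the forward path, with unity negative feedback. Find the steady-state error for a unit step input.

The open loop C(s)P(s) has a pole at the origin (type 1), so the static position error constant is infinite and e_ss = 1/(1+∞) = 0.

0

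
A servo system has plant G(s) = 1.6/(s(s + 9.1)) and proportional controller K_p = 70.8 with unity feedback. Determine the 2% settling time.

T_s ≈ 0.879 s

The closed-loop denominator s² + 9.1s + 113.3 gives ω_n = √113.3 = 10.64 and ζ = 9.1/(2ω_n) = 0.4275.
2% settling time T_s ≈ 4/(ζω_n) = 4/4.55 = 0.879 s.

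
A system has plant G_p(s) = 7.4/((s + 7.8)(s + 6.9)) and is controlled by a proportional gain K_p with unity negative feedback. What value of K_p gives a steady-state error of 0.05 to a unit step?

For a type-0 loop with proportional control, e_ss = 1/(1 + K_p·G_p(0)).
G_p(0) = 0.1375. Require 1/(1 + K_p·0.1375) = 0.05, so 1 + 0.1375·K_p = 20.
K_p = (20 − 1)/0.1375 = 138.

K_p = 138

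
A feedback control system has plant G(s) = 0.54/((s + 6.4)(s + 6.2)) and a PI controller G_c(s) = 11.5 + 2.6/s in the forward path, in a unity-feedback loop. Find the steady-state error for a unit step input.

0

The open loop G_c(s)G(s) has a pole at the origin (type 1), so the static position error constant is infinite and e_ss = 1/(1+∞) = 0.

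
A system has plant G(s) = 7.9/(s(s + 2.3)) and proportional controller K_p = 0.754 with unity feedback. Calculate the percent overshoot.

Closed-loop characteristic equation: s² + 2.3s + 5.957 = 0, so ω_n = 2.441 rad/s and ζ = 2.3/(2·2.441) = 0.4712.
%OS = 100·exp(−πζ/√(1−ζ²)) = 100·exp(−π·0.4712/√0.778) = 18.7%.

18.7%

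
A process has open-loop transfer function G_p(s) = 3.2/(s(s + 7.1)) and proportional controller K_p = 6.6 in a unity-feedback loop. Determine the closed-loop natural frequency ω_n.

With unity feedback the closed-loop characteristic equation is s² + 7.1s + 6.6·3.2 = s² + 7.1s + 21.12 = 0.
Matching s² + 2ζω_n s + ω_n²: ω_n = √21.12 = 4.596 rad/s and 2ζω_n = 7.1, so ζ = 7.1/(2·4.596) = 0.772.

ω_n = 4.6 rad/s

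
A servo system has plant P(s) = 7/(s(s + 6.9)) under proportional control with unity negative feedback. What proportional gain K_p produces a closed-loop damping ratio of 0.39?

K_p = 11.2

Closed-loop characteristic equation: s² + 6.9s + K_p·7 = 0.
So ω_n = √(7K_p) and 2ζω_n = 6.9, giving ζ = 6.9/(2√(7K_p)).
Setting ζ = 0.39: √(7K_p) = 6.9/(2·0.39) = 8.846, so K_p = 78.25/7 = 11.2.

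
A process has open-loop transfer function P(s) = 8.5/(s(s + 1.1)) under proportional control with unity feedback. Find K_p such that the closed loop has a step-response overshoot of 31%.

K_p = 0.292

From %OS = 100·exp(−πζ/√(1−ζ²)) = 31%, ζ = −ln(0.31)/√(π²+ln²(0.31)) = 0.3493.
Characteristic equation s² + 1.1s + 8.5K_p = 0 gives ζ = 1.1/(2√(8.5K_p)).
Setting ζ = 0.3493: √(8.5K_p) = 1.1/(2·0.3493) = 1.575, so K_p = 2.479/8.5 = 0.292.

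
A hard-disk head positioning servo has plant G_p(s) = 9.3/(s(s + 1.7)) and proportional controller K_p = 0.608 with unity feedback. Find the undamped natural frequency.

The closed-loop denominator is s(s+1.7) + 0.608·9.3 = s² + 1.7s + 5.654.
So ω_n² = 5.654 ⇒ ω_n = 2.378 rad/s, and ζ = 1.7/(2ω_n) = 0.357.

ω_n = 2.38 rad/s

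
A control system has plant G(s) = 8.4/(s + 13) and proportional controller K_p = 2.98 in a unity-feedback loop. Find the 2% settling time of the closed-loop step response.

T_s ≈ 0.105 s

Closed-loop transfer function: T(s) = K_p·G(s)/(1 + K_p·G(s)) = 25.03/(s + 13 + 25.03) = 25.03/(s + 38.03).
Time constant τ = 1/38.03 = 0.02629 s, so the 2% settling time is about 4τ = 0.105 s.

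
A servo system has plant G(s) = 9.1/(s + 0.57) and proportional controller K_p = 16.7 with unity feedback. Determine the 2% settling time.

T_s ≈ 0.0262 s

Closed-loop transfer function: T(s) = K_p·G(s)/(1 + K_p·G(s)) = 152/(s + 0.57 + 152) = 152/(s + 152.5).
Time constant τ = 1/152.5 = 0.006556 s, so the 2% settling time is about 4τ = 0.0262 s.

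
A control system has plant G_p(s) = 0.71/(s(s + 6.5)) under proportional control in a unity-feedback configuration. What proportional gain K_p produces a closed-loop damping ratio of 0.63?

Closed-loop characteristic equation: s² + 6.5s + K_p·0.71 = 0.
So ω_n = √(0.71K_p) and 2ζω_n = 6.5, giving ζ = 6.5/(2√(0.71K_p)).
Setting ζ = 0.63: √(0.71K_p) = 6.5/(2·0.63) = 5.159, so K_p = 26.61/0.71 = 37.5.

K_p = 37.5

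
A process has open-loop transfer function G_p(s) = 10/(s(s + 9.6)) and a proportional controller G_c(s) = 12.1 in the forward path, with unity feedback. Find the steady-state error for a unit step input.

The open loop G_c(s)G_p(s) has a pole at the origin (type 1), so the static position error constant is infinite and e_ss = 1/(1+∞) = 0.

0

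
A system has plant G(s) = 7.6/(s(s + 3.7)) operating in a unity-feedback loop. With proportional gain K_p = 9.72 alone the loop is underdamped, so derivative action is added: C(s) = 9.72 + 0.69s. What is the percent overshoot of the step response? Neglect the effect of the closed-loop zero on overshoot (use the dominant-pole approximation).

14.7%

Forward path: (9.72 + 0.69s)·7.6/(s(s+3.7)). The closed-loop characteristic equation is s² + (3.7 + 7.6·0.69)s + 7.6·9.72 = 0.
That is s² + 8.944s + 73.87 = 0, so ω_n = 8.595 rad/s and ζ = 8.944/(2·8.595) = 0.5203.
%OS = 100·exp(−πζ/√(1−ζ²)) = 14.7%.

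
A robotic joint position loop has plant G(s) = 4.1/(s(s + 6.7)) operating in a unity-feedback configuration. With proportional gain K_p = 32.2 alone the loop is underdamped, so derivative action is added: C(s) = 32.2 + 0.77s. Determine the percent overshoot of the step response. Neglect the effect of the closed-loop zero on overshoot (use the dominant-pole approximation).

Forward path: (32.2 + 0.77s)·4.1/(s(s+6.7)). The closed-loop characteristic equation is s² + (6.7 + 4.1·0.77)s + 4.1·32.2 = 0.
That is s² + 9.857s + 132 = 0, so ω_n = 11.49 rad/s and ζ = 9.857/(2·11.49) = 0.4289.
%OS = 100·exp(−πζ/√(1−ζ²)) = 22.5%.

22.5%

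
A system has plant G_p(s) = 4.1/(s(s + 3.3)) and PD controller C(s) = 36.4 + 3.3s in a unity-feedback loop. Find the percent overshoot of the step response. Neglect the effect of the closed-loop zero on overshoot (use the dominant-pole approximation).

5.05%

Forward path: (36.4 + 3.3s)·4.1/(s(s+3.3)). The closed-loop characteristic equation is s² + (3.3 + 4.1·3.3)s + 4.1·36.4 = 0.
That is s² + 16.83s + 149.2 = 0, so ω_n = 12.22 rad/s and ζ = 16.83/(2·12.22) = 0.6888.
%OS = 100·exp(−πζ/√(1−ζ²)) = 5.05%.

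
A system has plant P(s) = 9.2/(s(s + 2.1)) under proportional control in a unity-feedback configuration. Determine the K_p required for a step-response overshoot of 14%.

From %OS = 100·exp(−πζ/√(1−ζ²)) = 14%, ζ = −ln(0.14)/√(π²+ln²(0.14)) = 0.5305.
Characteristic equation s² + 2.1s + 9.2K_p = 0 gives ζ = 2.1/(2√(9.2K_p)).
Setting ζ = 0.5305: √(9.2K_p) = 2.1/(2·0.5305) = 1.979, so K_p = 3.917/9.2 = 0.426.

K_p = 0.426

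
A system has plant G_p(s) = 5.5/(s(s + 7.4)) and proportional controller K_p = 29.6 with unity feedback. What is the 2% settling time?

T_s ≈ 1.08 s

Closed-loop characteristic equation: s² + 7.4s + 162.8 = 0, so ω_n = 12.76 rad/s and ζ = 7.4/(2·12.76) = 0.29.
2% settling time T_s ≈ 4/(ζω_n) = 4/3.7 = 1.08 s.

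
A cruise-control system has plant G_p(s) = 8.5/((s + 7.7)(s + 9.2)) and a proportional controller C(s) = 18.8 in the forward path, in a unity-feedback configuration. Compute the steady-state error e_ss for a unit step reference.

0.307

The loop is type 0. Static position error constant K_pos = C(0)·G_p(0) = 18.8·0.12 = 2.256.
Steady-state error to a unit step: e_ss = 1/(1+K_pos) = 1/3.256 = 0.307.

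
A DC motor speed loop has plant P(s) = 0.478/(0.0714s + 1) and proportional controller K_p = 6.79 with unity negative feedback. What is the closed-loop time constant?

τ = 0.0168 s

Closed loop: T(s) = K_p·P/(1+K_p·P) = 3.246/(0.0714s + 1 + 3.246), with pole at s = −(1 + 3.246)/0.0714 = −59.46.
Closed-loop time constant τ = 1/59.46 = 0.0168 s.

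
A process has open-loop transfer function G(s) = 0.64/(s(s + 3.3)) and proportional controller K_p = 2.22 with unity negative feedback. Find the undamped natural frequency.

1 + K_p·G(s) = 0 gives s² + 3.3s + 1.421 = 0.
So ω_n² = 1.421 ⇒ ω_n = 1.192 rad/s, and ζ = 3.3/(2ω_n) = 1.38.

ω_n = 1.19 rad/s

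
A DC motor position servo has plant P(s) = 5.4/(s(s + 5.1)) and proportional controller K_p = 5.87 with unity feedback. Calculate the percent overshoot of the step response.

20.3%

The closed-loop denominator s² + 5.1s + 31.7 gives ω_n = √31.7 = 5.63 and ζ = 5.1/(2ω_n) = 0.4529.
%OS = 100·exp(−πζ/√(1−ζ²)) = 100·exp(−π·0.4529/√0.7949) = 20.3%.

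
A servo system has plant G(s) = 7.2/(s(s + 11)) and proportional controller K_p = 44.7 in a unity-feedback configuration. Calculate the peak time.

T_p = 0.184 s

Closed-loop characteristic equation: s² + 11s + 321.8 = 0, so ω_n = 17.94 rad/s and ζ = 11/(2·17.94) = 0.3066.
Damped frequency ω_d = ω_n√(1−ζ²) = 17.08 rad/s, so peak time T_p = π/ω_d = 0.184 s.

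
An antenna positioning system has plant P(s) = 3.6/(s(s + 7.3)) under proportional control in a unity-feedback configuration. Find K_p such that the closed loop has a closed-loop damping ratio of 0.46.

K_p = 17.5

Closed-loop characteristic equation: s² + 7.3s + K_p·3.6 = 0.
So ω_n = √(3.6K_p) and 2ζω_n = 7.3, giving ζ = 7.3/(2√(3.6K_p)).
Setting ζ = 0.46: √(3.6K_p) = 7.3/(2·0.46) = 7.935, so K_p = 62.96/3.6 = 17.5.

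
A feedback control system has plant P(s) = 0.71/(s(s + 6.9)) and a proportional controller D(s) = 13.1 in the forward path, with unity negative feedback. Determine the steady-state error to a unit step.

0

The open loop D(s)P(s) has a pole at the origin (type 1), so the static position error constant is infinite and e_ss = 1/(1+∞) = 0.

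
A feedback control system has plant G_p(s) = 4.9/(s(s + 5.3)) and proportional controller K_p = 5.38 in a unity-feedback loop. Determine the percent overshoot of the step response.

From 1 + K_pG_p(s) = 0: s² + 5.3s + 26.36 = 0 ⇒ ω_n = 5.134, ζ = 0.5161.
%OS = 100·exp(−πζ/√(1−ζ²)) = 100·exp(−π·0.5161/√0.7336) = 15.1%.

15.1%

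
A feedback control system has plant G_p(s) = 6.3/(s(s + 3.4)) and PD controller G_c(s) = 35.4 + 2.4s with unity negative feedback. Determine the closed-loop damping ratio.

Forward path: (35.4 + 2.4s)·6.3/(s(s+3.4)). The closed-loop characteristic equation is s² + (3.4 + 6.3·2.4)s + 6.3·35.4 = 0.
That is s² + 18.52s + 223 = 0, so ω_n = 14.93 rad/s and ζ = 18.52/(2·14.93) = 0.6201.

ζ = 0.62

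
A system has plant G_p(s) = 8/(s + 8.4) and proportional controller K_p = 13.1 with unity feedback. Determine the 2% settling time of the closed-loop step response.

Closed-loop transfer function: T(s) = K_p·G_p(s)/(1 + K_p·G_p(s)) = 104.8/(s + 8.4 + 104.8) = 104.8/(s + 113.2).
Time constant τ = 1/113.2 = 0.008834 s, so the 2% settling time is about 4τ = 0.0353 s.

T_s ≈ 0.0353 s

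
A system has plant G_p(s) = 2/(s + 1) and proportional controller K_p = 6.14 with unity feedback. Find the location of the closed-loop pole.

s = -13.28

Closed-loop transfer function: T(s) = K_p·G_p(s)/(1 + K_p·G_p(s)) = 12.28/(s + 1 + 12.28) = 12.28/(s + 13.28).
The closed-loop pole is at s = −13.28.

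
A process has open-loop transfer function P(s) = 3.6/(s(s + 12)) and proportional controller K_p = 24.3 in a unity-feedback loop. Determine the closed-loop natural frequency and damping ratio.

The closed-loop denominator is s(s+12) + 24.3·3.6 = s² + 12s + 87.48.
So ω_n² = 87.48 ⇒ ω_n = 9.353 rad/s, and ζ = 12/(2ω_n) = 0.642.

ω_n = 9.35 rad/s, ζ = 0.642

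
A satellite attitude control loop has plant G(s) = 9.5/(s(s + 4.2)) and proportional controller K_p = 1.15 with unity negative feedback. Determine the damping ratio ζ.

With unity feedback the closed-loop characteristic equation is s² + 4.2s + 1.15·9.5 = s² + 4.2s + 10.92 = 0.
So ω_n² = 10.92 ⇒ ω_n = 3.305 rad/s, and ζ = 4.2/(2ω_n) = 0.635.

ζ = 0.635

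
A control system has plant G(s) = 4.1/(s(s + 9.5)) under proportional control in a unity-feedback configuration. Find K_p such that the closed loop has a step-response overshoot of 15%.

K_p = 20.6

From %OS = 100·exp(−πζ/√(1−ζ²)) = 15%, ζ = −ln(0.15)/√(π²+ln²(0.15)) = 0.5169.
Characteristic equation s² + 9.5s + 4.1K_p = 0 gives ζ = 9.5/(2√(4.1K_p)).
Setting ζ = 0.5169: √(4.1K_p) = 9.5/(2·0.5169) = 9.189, so K_p = 84.43/4.1 = 20.6.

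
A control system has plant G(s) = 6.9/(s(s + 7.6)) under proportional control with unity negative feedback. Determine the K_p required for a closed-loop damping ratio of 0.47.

K_p = 9.47

Closed-loop characteristic equation: s² + 7.6s + K_p·6.9 = 0.
So ω_n = √(6.9K_p) and 2ζω_n = 7.6, giving ζ = 7.6/(2√(6.9K_p)).
Setting ζ = 0.47: √(6.9K_p) = 7.6/(2·0.47) = 8.085, so K_p = 65.37/6.9 = 9.47.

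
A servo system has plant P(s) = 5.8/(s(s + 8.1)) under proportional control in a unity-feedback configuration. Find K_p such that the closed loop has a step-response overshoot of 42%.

K_p = 39.9

From %OS = 100·exp(−πζ/√(1−ζ²)) = 42%, ζ = −ln(0.42)/√(π²+ln²(0.42)) = 0.2662.
Characteristic equation s² + 8.1s + 5.8K_p = 0 gives ζ = 8.1/(2√(5.8K_p)).
Setting ζ = 0.2662: √(5.8K_p) = 8.1/(2·0.2662) = 15.22, so K_p = 231.5/5.8 = 39.9.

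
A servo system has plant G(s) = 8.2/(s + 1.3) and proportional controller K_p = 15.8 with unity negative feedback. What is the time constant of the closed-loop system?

τ = 0.00764 s

Closed-loop transfer function: T(s) = K_p·G(s)/(1 + K_p·G(s)) = 129.6/(s + 1.3 + 129.6) = 129.6/(s + 130.9).
Time constant τ = 1/130.9 = 0.00764 s.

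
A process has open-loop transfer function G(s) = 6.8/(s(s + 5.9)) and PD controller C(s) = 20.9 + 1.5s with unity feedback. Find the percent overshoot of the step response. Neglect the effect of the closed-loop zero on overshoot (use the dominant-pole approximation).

Forward path: (20.9 + 1.5s)·6.8/(s(s+5.9)). The closed-loop characteristic equation is s² + (5.9 + 6.8·1.5)s + 6.8·20.9 = 0.
That is s² + 16.1s + 142.1 = 0, so ω_n = 11.92 rad/s and ζ = 16.1/(2·11.92) = 0.6753.
%OS = 100·exp(−πζ/√(1−ζ²)) = 5.64%.

5.64%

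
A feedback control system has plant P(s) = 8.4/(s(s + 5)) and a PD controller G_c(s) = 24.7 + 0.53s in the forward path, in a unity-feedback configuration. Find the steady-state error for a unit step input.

The open loop G_c(s)P(s) has a pole at the origin (type 1), so the static position error constant is infinite and e_ss = 1/(1+∞) = 0.

0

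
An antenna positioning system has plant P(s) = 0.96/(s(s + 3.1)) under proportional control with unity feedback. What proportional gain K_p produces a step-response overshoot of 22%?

K_p = 13.3

From %OS = 100·exp(−πζ/√(1−ζ²)) = 22%, ζ = −ln(0.22)/√(π²+ln²(0.22)) = 0.4342.
Characteristic equation s² + 3.1s + 0.96K_p = 0 gives ζ = 3.1/(2√(0.96K_p)).
Setting ζ = 0.4342: √(0.96K_p) = 3.1/(2·0.4342) = 3.57, so K_p = 12.75/0.96 = 13.3.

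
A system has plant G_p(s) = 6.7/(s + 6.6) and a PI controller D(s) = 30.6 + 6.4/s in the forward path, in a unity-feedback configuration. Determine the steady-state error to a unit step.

0

The open loop D(s)G_p(s) has a pole at the origin (type 1), so the static position error constant is infinite and e_ss = 1/(1+∞) = 0.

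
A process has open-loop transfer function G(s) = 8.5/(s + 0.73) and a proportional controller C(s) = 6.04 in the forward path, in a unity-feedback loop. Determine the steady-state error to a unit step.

0.014

The loop is type 0. Static position error constant K_pos = C(0)·G(0) = 6.04·11.64 = 70.33.
Steady-state error to a unit step: e_ss = 1/(1+K_pos) = 1/71.33 = 0.014.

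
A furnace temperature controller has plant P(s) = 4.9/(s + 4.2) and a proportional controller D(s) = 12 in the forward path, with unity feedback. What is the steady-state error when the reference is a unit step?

0.0667

The loop is type 0. Static position error constant K_pos = D(0)·P(0) = 12·1.167 = 14.
Steady-state error to a unit step: e_ss = 1/(1+K_pos) = 1/15 = 0.0667.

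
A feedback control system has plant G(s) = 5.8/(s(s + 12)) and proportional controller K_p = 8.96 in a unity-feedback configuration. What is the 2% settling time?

From 1 + K_pG(s) = 0: s² + 12s + 51.97 = 0 ⇒ ω_n = 7.209, ζ = 0.8323.
2% settling time T_s ≈ 4/(ζω_n) = 4/6 = 0.667 s.

T_s ≈ 0.667 s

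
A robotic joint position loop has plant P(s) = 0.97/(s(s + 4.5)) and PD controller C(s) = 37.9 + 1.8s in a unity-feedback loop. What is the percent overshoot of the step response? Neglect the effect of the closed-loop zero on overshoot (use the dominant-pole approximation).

Forward path: (37.9 + 1.8s)·0.97/(s(s+4.5)). The closed-loop characteristic equation is s² + (4.5 + 0.97·1.8)s + 0.97·37.9 = 0.
That is s² + 6.246s + 36.76 = 0, so ω_n = 6.063 rad/s and ζ = 6.246/(2·6.063) = 0.5151.
%OS = 100·exp(−πζ/√(1−ζ²)) = 15.1%.

15.1%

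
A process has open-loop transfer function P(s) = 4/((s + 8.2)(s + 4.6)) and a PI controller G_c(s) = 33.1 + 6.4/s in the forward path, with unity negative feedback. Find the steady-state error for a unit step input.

The open loop G_c(s)P(s) has a pole at the origin (type 1), so the static position error constant is infinite and e_ss = 1/(1+∞) = 0.

0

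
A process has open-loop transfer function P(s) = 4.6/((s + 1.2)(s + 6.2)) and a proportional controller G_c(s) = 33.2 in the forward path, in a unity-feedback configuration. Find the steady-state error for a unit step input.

0.0465

The loop is type 0. Static position error constant K_pos = G_c(0)·P(0) = 33.2·0.6183 = 20.53.
Steady-state error to a unit step: e_ss = 1/(1+K_pos) = 1/21.53 = 0.0465.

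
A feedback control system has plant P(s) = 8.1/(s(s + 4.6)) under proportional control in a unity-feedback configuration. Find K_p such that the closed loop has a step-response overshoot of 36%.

From %OS = 100·exp(−πζ/√(1−ζ²)) = 36%, ζ = −ln(0.36)/√(π²+ln²(0.36)) = 0.3093.
Characteristic equation s² + 4.6s + 8.1K_p = 0 gives ζ = 4.6/(2√(8.1K_p)).
Setting ζ = 0.3093: √(8.1K_p) = 4.6/(2·0.3093) = 7.437, so K_p = 55.31/8.1 = 6.83.

K_p = 6.83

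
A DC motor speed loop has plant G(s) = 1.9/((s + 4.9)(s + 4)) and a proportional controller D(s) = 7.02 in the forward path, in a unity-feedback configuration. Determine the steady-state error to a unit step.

The loop is type 0. Static position error constant K_pos = D(0)·G(0) = 7.02·0.09694 = 0.6805.
Steady-state error to a unit step: e_ss = 1/(1+K_pos) = 1/1.681 = 0.595.

0.595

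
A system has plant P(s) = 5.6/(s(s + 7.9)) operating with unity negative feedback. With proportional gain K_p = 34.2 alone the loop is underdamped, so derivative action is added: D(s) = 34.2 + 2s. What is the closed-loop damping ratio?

Forward path: (34.2 + 2s)·5.6/(s(s+7.9)). The closed-loop characteristic equation is s² + (7.9 + 5.6·2)s + 5.6·34.2 = 0.
That is s² + 19.1s + 191.5 = 0, so ω_n = 13.84 rad/s and ζ = 19.1/(2·13.84) = 0.6901.

ζ = 0.69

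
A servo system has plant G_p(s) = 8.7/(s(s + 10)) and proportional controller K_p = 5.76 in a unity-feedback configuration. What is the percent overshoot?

4.35%

The closed-loop denominator s² + 10s + 50.11 gives ω_n = √50.11 = 7.079 and ζ = 10/(2ω_n) = 0.7063.
%OS = 100·exp(−πζ/√(1−ζ²)) = 100·exp(−π·0.7063/√0.5011) = 4.35%.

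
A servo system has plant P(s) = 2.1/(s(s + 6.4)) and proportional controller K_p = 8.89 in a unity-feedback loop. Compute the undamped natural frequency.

ω_n = 4.32 rad/s

With unity feedback the closed-loop characteristic equation is s² + 6.4s + 8.89·2.1 = s² + 6.4s + 18.67 = 0.
Matching s² + 2ζω_n s + ω_n²: ω_n = √18.67 = 4.321 rad/s and 2ζω_n = 6.4, so ζ = 6.4/(2·4.321) = 0.741.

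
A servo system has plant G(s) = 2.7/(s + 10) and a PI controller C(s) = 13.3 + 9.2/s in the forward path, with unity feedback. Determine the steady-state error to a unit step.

0

The open loop C(s)G(s) has a pole at the origin (type 1), so the static position error constant is infinite and e_ss = 1/(1+∞) = 0.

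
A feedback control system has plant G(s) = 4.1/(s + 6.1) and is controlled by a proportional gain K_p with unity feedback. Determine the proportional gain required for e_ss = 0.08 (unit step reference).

K_p = 17.1

For a type-0 loop with proportional control, e_ss = 1/(1 + K_p·G(0)).
G(0) = 0.6721. Require 1/(1 + K_p·0.6721) = 0.08, so 1 + 0.6721·K_p = 12.5.
K_p = (12.5 − 1)/0.6721 = 17.1.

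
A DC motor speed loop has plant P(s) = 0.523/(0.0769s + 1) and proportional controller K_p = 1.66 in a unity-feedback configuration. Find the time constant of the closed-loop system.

τ = 0.0412 s

Closed loop: T(s) = K_p·P/(1+K_p·P) = 0.8682/(0.0769s + 1 + 0.8682), with pole at s = −(1 + 0.8682)/0.0769 = −24.29.
Closed-loop time constant τ = 1/24.29 = 0.0412 s.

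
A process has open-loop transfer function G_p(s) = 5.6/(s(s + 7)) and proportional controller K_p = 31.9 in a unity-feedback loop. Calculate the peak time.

T_p = 0.244 s

Closed-loop characteristic equation: s² + 7s + 178.6 = 0, so ω_n = 13.37 rad/s and ζ = 7/(2·13.37) = 0.2619.
Damped frequency ω_d = ω_n√(1−ζ²) = 12.9 rad/s, so peak time T_p = π/ω_d = 0.244 s.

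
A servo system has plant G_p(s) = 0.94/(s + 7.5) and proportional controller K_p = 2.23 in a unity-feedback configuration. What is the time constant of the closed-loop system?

Closed-loop transfer function: T(s) = K_p·G_p(s)/(1 + K_p·G_p(s)) = 2.096/(s + 7.5 + 2.096) = 2.096/(s + 9.596).
Time constant τ = 1/9.596 = 0.104 s.

τ = 0.104 s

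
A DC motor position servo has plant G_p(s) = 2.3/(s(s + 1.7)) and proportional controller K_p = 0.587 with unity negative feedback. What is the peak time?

T_p = 3.97 s

From 1 + K_pG_p(s) = 0: s² + 1.7s + 1.35 = 0 ⇒ ω_n = 1.162, ζ = 0.7315.
Damped frequency ω_d = ω_n√(1−ζ²) = 0.7922 rad/s, so peak time T_p = π/ω_d = 3.97 s.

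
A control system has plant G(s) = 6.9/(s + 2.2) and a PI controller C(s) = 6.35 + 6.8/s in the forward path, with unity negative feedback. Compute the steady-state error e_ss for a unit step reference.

The open loop C(s)G(s) has a pole at the origin (type 1), so the static position error constant is infinite and e_ss = 1/(1+∞) = 0.

0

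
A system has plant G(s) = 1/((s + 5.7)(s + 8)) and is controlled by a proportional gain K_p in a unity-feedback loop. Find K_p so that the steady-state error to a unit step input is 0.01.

The loop is type 0, so e_ss(step) = 1/(1 + K_pos) with K_pos = K_p·G(0).
G(0) = 0.02193. Require 1/(1 + K_p·0.02193) = 0.01, so 1 + 0.02193·K_p = 100.
K_p = (100 − 1)/0.02193 = 4510.

K_p = 4510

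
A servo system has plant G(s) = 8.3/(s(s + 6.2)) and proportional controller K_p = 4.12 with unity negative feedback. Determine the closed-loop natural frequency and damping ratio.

The closed-loop denominator is s(s+6.2) + 4.12·8.3 = s² + 6.2s + 34.2.
Matching s² + 2ζω_n s + ω_n²: ω_n = √34.2 = 5.848 rad/s and 2ζω_n = 6.2, so ζ = 6.2/(2·5.848) = 0.53.

ω_n = 5.85 rad/s, ζ = 0.53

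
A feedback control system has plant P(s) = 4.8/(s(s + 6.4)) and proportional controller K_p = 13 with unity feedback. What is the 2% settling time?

T_s ≈ 1.25 s

Closed-loop characteristic equation: s² + 6.4s + 62.4 = 0, so ω_n = 7.899 rad/s and ζ = 6.4/(2·7.899) = 0.4051.
2% settling time T_s ≈ 4/(ζω_n) = 4/3.2 = 1.25 s.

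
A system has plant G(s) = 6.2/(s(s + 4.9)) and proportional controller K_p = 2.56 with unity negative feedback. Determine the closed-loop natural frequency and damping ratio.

With unity feedback the closed-loop characteristic equation is s² + 4.9s + 2.56·6.2 = s² + 4.9s + 15.87 = 0.
Matching s² + 2ζω_n s + ω_n²: ω_n = √15.87 = 3.984 rad/s and 2ζω_n = 4.9, so ζ = 4.9/(2·3.984) = 0.615.

ω_n = 3.98 rad/s, ζ = 0.615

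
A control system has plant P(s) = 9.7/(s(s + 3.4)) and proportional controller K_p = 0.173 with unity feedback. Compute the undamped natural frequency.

ω_n = 1.3 rad/s

The closed-loop denominator is s(s+3.4) + 0.173·9.7 = s² + 3.4s + 1.678.
Matching s² + 2ζω_n s + ω_n²: ω_n = √1.678 = 1.295 rad/s and 2ζω_n = 3.4, so ζ = 3.4/(2·1.295) = 1.31.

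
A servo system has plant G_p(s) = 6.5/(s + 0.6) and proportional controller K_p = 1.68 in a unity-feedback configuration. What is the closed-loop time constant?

Closed-loop transfer function: T(s) = K_p·G_p(s)/(1 + K_p·G_p(s)) = 10.92/(s + 0.6 + 10.92) = 10.92/(s + 11.52).
Time constant τ = 1/11.52 = 0.0868 s.

τ = 0.0868 s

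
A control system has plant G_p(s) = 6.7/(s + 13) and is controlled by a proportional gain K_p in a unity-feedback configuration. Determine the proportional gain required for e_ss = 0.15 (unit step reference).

Steady-state error for a unit step on this type-0 loop is 1/(1 + K_p·G_p(0)).
G_p(0) = 0.5154. Require 1/(1 + K_p·0.5154) = 0.15, so 1 + 0.5154·K_p = 6.667.
K_p = (6.667 − 1)/0.5154 = 11.

K_p = 11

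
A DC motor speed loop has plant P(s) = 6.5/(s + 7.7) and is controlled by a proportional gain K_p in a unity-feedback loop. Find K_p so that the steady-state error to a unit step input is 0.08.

Steady-state error for a unit step on this type-0 loop is 1/(1 + K_p·P(0)).
P(0) = 0.8442. Require 1/(1 + K_p·0.8442) = 0.08, so 1 + 0.8442·K_p = 12.5.
K_p = (12.5 − 1)/0.8442 = 13.6.

K_p = 13.6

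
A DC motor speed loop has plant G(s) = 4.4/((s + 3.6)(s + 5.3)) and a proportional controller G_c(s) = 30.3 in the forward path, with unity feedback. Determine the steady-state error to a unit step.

0.125

The loop is type 0. Static position error constant K_pos = G_c(0)·G(0) = 30.3·0.2306 = 6.987.
Steady-state error to a unit step: e_ss = 1/(1+K_pos) = 1/7.987 = 0.125.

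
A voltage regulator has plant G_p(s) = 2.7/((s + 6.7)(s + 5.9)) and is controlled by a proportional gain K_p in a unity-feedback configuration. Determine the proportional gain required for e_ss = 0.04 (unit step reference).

K_p = 351

For a type-0 loop with proportional control, e_ss = 1/(1 + K_p·G_p(0)).
G_p(0) = 0.0683. Require 1/(1 + K_p·0.0683) = 0.04, so 1 + 0.0683·K_p = 25.
K_p = (25 − 1)/0.0683 = 351.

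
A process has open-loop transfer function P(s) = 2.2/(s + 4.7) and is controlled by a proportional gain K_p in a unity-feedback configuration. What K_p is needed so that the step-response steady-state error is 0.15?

K_p = 12.1

For a type-0 loop with proportional control, e_ss = 1/(1 + K_p·P(0)).
P(0) = 0.4681. Require 1/(1 + K_p·0.4681) = 0.15, so 1 + 0.4681·K_p = 6.667.
K_p = (6.667 − 1)/0.4681 = 12.1.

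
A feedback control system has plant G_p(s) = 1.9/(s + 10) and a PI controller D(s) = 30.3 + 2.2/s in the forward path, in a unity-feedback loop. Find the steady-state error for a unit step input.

0

The open loop D(s)G_p(s) has a pole at the origin (type 1), so the static position error constant is infinite and e_ss = 1/(1+∞) = 0.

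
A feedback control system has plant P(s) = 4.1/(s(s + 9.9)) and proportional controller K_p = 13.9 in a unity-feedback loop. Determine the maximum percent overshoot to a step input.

6.53%

The closed-loop denominator s² + 9.9s + 56.99 gives ω_n = √56.99 = 7.549 and ζ = 9.9/(2ω_n) = 0.6557.
%OS = 100·exp(−πζ/√(1−ζ²)) = 100·exp(−π·0.6557/√0.5701) = 6.53%.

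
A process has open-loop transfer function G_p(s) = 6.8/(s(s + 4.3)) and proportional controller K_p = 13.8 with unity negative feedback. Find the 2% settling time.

T_s ≈ 1.86 s

From 1 + K_pG_p(s) = 0: s² + 4.3s + 93.84 = 0 ⇒ ω_n = 9.687, ζ = 0.2219.
2% settling time T_s ≈ 4/(ζω_n) = 4/2.15 = 1.86 s.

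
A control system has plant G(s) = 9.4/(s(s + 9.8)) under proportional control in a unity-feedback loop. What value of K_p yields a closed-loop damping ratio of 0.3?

Closed-loop characteristic equation: s² + 9.8s + K_p·9.4 = 0.
So ω_n = √(9.4K_p) and 2ζω_n = 9.8, giving ζ = 9.8/(2√(9.4K_p)).
Setting ζ = 0.3: √(9.4K_p) = 9.8/(2·0.3) = 16.33, so K_p = 266.8/9.4 = 28.4.

K_p = 28.4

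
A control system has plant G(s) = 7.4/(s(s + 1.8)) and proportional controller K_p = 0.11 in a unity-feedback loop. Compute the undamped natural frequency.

The closed-loop denominator is s(s+1.8) + 0.11·7.4 = s² + 1.8s + 0.814.
So ω_n² = 0.814 ⇒ ω_n = 0.9022 rad/s, and ζ = 1.8/(2ω_n) = 0.998.

ω_n = 0.902 rad/s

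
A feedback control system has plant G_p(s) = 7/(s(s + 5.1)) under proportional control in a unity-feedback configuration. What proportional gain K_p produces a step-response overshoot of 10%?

From %OS = 100·exp(−πζ/√(1−ζ²)) = 10%, ζ = −ln(0.1)/√(π²+ln²(0.1)) = 0.5912.
Characteristic equation s² + 5.1s + 7K_p = 0 gives ζ = 5.1/(2√(7K_p)).
Setting ζ = 0.5912: √(7K_p) = 5.1/(2·0.5912) = 4.314, so K_p = 18.61/7 = 2.66.

K_p = 2.66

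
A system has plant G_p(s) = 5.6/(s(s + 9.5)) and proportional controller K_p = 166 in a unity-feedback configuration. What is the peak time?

T_p = 0.104 s

From 1 + K_pG_p(s) = 0: s² + 9.5s + 929.6 = 0 ⇒ ω_n = 30.49, ζ = 0.1558.
Damped frequency ω_d = ω_n√(1−ζ²) = 30.12 rad/s, so peak time T_p = π/ω_d = 0.104 s.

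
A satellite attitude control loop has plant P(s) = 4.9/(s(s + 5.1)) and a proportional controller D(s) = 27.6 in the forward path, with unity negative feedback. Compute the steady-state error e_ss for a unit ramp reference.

0.0377

The loop has one pole at the origin (type 1). Velocity error constant K_v = lim_{s→0} s·D(s)P(s) = 27.6·4.9/5.1 = 26.52.
Steady-state error to a unit ramp: e_ss = 1/K_v = 0.0377.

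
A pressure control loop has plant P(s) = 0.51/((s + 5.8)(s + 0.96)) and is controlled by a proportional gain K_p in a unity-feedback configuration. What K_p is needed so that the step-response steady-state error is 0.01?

K_p = 1080

The loop is type 0, so e_ss(step) = 1/(1 + K_pos) with K_pos = K_p·P(0).
P(0) = 0.09159. Require 1/(1 + K_p·0.09159) = 0.01, so 1 + 0.09159·K_p = 100.
K_p = (100 − 1)/0.09159 = 1080.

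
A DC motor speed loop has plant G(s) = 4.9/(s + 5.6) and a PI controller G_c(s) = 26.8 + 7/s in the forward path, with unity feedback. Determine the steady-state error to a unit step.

The open loop G_c(s)G(s) has a pole at the origin (type 1), so the static position error constant is infinite and e_ss = 1/(1+∞) = 0.

0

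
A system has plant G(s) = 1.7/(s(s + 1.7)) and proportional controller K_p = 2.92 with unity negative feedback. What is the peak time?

T_p = 1.53 s

The closed-loop denominator s² + 1.7s + 4.964 gives ω_n = √4.964 = 2.228 and ζ = 1.7/(2ω_n) = 0.3815.
Damped frequency ω_d = ω_n√(1−ζ²) = 2.059 rad/s, so peak time T_p = π/ω_d = 1.53 s.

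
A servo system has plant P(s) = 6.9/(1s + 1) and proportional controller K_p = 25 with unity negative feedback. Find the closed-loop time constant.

τ = 0.00576 s

Closed loop: T(s) = K_p·P/(1+K_p·P) = 172.5/(1s + 1 + 172.5), with pole at s = −(1 + 172.5)/1 = −173.5.
Closed-loop time constant τ = 1/173.5 = 0.00576 s.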